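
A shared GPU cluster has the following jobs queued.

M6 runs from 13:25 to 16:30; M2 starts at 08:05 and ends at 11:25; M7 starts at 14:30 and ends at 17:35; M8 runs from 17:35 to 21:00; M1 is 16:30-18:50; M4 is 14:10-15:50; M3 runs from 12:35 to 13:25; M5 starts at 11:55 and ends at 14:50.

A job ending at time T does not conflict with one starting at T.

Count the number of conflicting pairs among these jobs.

9

Sorted by start: M2, M5, M3, M6, M4, M7, M1, M8.
M5 starts after M2 ends — done with M2.
M3 starts before M5 ends → M5 and M3 overlap.
M6 starts before M5 ends → M5 and M6 overlap.
M4 starts before M5 ends → M5 and M4 overlap.
M7 starts before M5 ends → M5 and M7 overlap.
M1 starts after M5 ends — done with M5.
M6 starts exactly when M3 ends (back-to-back, no overlap) — done with M3.
M4 starts before M6 ends → M6 and M4 overlap.
M7 starts before M6 ends → M6 and M7 overlap.
M1 starts exactly when M6 ends (back-to-back, no overlap) — done with M6.
M7 starts before M4 ends → M4 and M7 overlap.
M1 starts after M4 ends — done with M4.
M1 starts before M7 ends → M7 and M1 overlap.
M8 starts exactly when M7 ends (back-to-back, no overlap).
M8 starts before M1 ends → M1 and M8 overlap.
Overlapping pairs: M1 & M7, M1 & M8, M3 & M5, M4 & M5, M4 & M6, M4 & M7, M5 & M6, M5 & M7, M6 & M7 — 9 in total.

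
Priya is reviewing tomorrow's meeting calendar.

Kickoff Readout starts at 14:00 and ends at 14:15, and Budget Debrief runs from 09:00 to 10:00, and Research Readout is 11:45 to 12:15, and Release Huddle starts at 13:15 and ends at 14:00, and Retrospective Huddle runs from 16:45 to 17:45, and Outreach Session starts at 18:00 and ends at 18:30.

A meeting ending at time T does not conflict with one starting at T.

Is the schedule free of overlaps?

Sorted by start: Budget Debrief, Research Readout, Release Huddle, Kickoff Readout, Retrospective Huddle, Outreach Session.
Research Readout starts after Budget Debrief ends — done with Budget Debrief.
Release Huddle starts after Research Readout ends — done with Research Readout.
Kickoff Readout starts exactly when Release Huddle ends (back-to-back, no overlap) — done with Release Huddle.
Retrospective Huddle starts after Kickoff Readout ends — done with Kickoff Readout.
Outreach Session starts after Retrospective Huddle ends.
Every pair is clear; the schedule has no overlaps.

Yes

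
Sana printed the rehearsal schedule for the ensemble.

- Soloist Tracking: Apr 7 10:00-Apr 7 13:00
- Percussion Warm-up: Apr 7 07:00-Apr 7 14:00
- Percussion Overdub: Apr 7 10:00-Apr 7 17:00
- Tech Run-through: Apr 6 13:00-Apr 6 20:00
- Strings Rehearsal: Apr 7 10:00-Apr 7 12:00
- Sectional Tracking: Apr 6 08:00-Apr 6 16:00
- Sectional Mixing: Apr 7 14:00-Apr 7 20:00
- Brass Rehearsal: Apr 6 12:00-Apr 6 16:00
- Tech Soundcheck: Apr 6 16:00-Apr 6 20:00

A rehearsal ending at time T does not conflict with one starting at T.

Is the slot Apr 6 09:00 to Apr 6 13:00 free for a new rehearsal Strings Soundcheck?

Sectional Tracking: starts Apr 6 08:00 before Strings Soundcheck ends Apr 6 13:00, and ends Apr 6 16:00 after Strings Soundcheck starts Apr 6 09:00 → overlap.
Brass Rehearsal: starts Apr 6 12:00 before Strings Soundcheck ends Apr 6 13:00, and ends Apr 6 16:00 after Strings Soundcheck starts Apr 6 09:00 → overlap.
Tech Run-through: starts Apr 6 13:00 at or after Strings Soundcheck ends Apr 6 13:00 → clear.
Tech Soundcheck: starts Apr 6 16:00 at or after Strings Soundcheck ends Apr 6 13:00 → clear.
Percussion Warm-up: starts Apr 7 07:00 at or after Strings Soundcheck ends Apr 6 13:00 → clear.
Percussion Overdub: starts Apr 7 10:00 at or after Strings Soundcheck ends Apr 6 13:00 → clear.
Soloist Tracking: starts Apr 7 10:00 at or after Strings Soundcheck ends Apr 6 13:00 → clear.
Strings Rehearsal: starts Apr 7 10:00 at or after Strings Soundcheck ends Apr 6 13:00 → clear.
Sectional Mixing: starts Apr 7 14:00 at or after Strings Soundcheck ends Apr 6 13:00 → clear.
Strings Soundcheck overlaps Sectional Tracking, Brass Rehearsal.

No — it overlaps Brass Rehearsal, Sectional Tracking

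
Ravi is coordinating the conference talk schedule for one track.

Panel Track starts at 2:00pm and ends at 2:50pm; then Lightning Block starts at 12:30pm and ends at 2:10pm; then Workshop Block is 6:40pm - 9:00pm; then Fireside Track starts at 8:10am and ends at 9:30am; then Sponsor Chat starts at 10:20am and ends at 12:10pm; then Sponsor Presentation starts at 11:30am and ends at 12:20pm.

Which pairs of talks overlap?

Lightning Block & Panel Track, Sponsor Chat & Sponsor Presentation

Sorted by start: Fireside Track, Sponsor Chat, Sponsor Presentation, Lightning Block, Panel Track, Workshop Block.
Sponsor Chat starts after Fireside Track ends — done with Fireside Track.
Sponsor Presentation starts before Sponsor Chat ends → Sponsor Chat and Sponsor Presentation overlap.
Lightning Block starts after Sponsor Chat ends — done with Sponsor Chat.
Lightning Block starts after Sponsor Presentation ends — done with Sponsor Presentation.
Panel Track starts before Lightning Block ends → Lightning Block and Panel Track overlap.
Workshop Block starts after Lightning Block ends.
Workshop Block starts after Panel Track ends.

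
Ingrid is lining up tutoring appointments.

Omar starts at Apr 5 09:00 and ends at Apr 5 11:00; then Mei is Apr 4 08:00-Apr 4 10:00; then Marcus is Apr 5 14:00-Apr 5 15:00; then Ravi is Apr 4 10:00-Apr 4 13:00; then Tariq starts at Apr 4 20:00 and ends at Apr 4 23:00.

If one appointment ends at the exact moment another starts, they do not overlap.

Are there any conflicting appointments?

Two intervals overlap when each starts before the other ends.
Sorted by start: Mei, Ravi, Tariq, Omar, Marcus.
Ravi starts exactly when Mei ends (back-to-back, no overlap) — done with Mei.
Tariq starts after Ravi ends — done with Ravi.
Omar starts after Tariq ends — done with Tariq.
Marcus starts after Omar ends.
Every pair is clear; the schedule has no overlaps.

No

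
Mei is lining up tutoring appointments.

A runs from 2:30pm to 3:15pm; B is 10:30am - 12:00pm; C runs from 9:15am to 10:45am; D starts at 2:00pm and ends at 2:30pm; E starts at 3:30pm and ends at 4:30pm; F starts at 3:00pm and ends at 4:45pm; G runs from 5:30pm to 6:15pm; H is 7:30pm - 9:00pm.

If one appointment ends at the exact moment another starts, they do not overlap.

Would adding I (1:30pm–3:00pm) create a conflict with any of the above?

Yes — it overlaps A, D

C: ends 10:45am at or before I starts 1:30pm → clear.
B: ends 12:00pm at or before I starts 1:30pm → clear.
D: starts 2:00pm before I ends 3:00pm, and ends 2:30pm after I starts 1:30pm → overlap.
A: starts 2:30pm before I ends 3:00pm, and ends 3:15pm after I starts 1:30pm → overlap.
F: starts 3:00pm at or after I ends 3:00pm → clear.
E: starts 3:30pm at or after I ends 3:00pm → clear.
G: starts 5:30pm at or after I ends 3:00pm → clear.
H: starts 7:30pm at or after I ends 3:00pm → clear.
I overlaps A, D.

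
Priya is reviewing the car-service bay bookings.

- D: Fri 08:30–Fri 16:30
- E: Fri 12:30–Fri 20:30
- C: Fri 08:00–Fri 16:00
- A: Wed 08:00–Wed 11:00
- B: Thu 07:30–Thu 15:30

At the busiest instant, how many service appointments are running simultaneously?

Walk through starts and ends in time order (an end at T is processed before a start at T):
Wed 08:00 start A → 1
Wed 11:00 end A → 0
Thu 07:30 start B → 1
Thu 15:30 end B → 0
Fri 08:00 start C → 1
Fri 08:30 start D → 2
Fri 12:30 start E → 3
Fri 16:00 end C → 2
Fri 16:30 end D → 1
Fri 20:30 end E → 0
Peak is 3, at Fri 12:30 (C, D, E).

3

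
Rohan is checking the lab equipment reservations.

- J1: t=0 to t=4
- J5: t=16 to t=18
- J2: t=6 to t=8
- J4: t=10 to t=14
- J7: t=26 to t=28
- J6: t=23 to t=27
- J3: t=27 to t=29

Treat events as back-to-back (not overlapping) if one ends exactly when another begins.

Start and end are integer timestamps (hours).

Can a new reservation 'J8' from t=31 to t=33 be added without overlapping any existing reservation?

Yes — the slot is free

J1: ends t=4 at or before J8 starts t=31 → clear.
J2: ends t=8 at or before J8 starts t=31 → clear.
J4: ends t=14 at or before J8 starts t=31 → clear.
J5: ends t=18 at or before J8 starts t=31 → clear.
J6: ends t=27 at or before J8 starts t=31 → clear.
J7: ends t=28 at or before J8 starts t=31 → clear.
J3: ends t=29 at or before J8 starts t=31 → clear.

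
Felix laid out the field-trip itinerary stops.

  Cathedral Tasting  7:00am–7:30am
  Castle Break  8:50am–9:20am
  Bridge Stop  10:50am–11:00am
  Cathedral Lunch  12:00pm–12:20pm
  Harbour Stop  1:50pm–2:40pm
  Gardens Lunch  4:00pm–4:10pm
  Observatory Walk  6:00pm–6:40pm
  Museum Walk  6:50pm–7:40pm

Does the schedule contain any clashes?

No

Two intervals overlap when each starts before the other ends.
Sorted by start: Cathedral Tasting, Castle Break, Bridge Stop, Cathedral Lunch, Harbour Stop, Gardens Lunch, Observatory Walk, Museum Walk.
Castle Break starts after Cathedral Tasting ends — done with Cathedral Tasting.
Bridge Stop starts after Castle Break ends — done with Castle Break.
Cathedral Lunch starts after Bridge Stop ends — done with Bridge Stop.
Harbour Stop starts after Cathedral Lunch ends — done with Cathedral Lunch.
Gardens Lunch starts after Harbour Stop ends — done with Harbour Stop.
Observatory Walk starts after Gardens Lunch ends — done with Gardens Lunch.
Museum Walk starts after Observatory Walk ends.
Every pair is clear; the schedule has no overlaps.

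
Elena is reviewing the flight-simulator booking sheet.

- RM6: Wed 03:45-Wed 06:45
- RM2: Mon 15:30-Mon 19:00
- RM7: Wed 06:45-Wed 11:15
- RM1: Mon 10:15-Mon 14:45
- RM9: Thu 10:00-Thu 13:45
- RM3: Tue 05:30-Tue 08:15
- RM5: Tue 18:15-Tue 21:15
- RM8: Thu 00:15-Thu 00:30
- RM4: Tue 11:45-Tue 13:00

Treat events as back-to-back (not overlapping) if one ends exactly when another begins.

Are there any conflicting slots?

No

Sorted by start: RM1, RM2, RM3, RM4, RM5, RM6, RM7, RM8, RM9.
RM2 starts after RM1 ends, so nothing later overlaps RM1 either.
RM3 starts after RM2 ends, so nothing later overlaps RM2 either.
RM4 starts after RM3 ends, so nothing later overlaps RM3 either.
RM5 starts after RM4 ends, so nothing later overlaps RM4 either.
RM6 starts after RM5 ends, so nothing later overlaps RM5 either.
RM7 starts exactly when RM6 ends (back-to-back, no overlap), so nothing later overlaps RM6 either.
RM8 starts after RM7 ends, so nothing later overlaps RM7 either.
RM9 starts after RM8 ends.
Every pair is clear; the schedule has no overlaps.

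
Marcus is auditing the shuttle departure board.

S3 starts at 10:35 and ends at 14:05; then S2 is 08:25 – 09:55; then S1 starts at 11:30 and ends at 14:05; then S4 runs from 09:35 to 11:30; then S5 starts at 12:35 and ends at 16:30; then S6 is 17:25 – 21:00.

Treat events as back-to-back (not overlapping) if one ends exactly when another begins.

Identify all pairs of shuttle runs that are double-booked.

Two intervals overlap when each starts before the other ends.
Sorted by start: S2, S4, S3, S1, S5, S6.
S4 starts before S2 ends → S2 and S4 overlap.
S3 starts after S2 ends — done with S2.
S3 starts before S4 ends → S4 and S3 overlap.
S1 starts exactly when S4 ends (back-to-back, no overlap) — done with S4.
S1 starts before S3 ends → S3 and S1 overlap.
S5 starts before S3 ends → S3 and S5 overlap.
S6 starts after S3 ends.
S5 starts before S1 ends → S1 and S5 overlap.
S6 starts after S1 ends.
S6 starts after S5 ends.

S1 & S3, S1 & S5, S2 & S4, S3 & S4, S3 & S5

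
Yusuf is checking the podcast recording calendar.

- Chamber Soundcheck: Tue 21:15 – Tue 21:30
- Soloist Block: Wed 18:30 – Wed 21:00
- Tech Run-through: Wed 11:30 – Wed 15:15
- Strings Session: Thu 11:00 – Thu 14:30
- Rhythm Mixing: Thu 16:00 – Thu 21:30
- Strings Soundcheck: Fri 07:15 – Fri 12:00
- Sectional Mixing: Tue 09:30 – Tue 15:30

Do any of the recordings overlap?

Two intervals overlap when each starts before the other ends.
Sorted by start: Sectional Mixing, Chamber Soundcheck, Tech Run-through, Soloist Block, Strings Session, Rhythm Mixing, Strings Soundcheck.
Chamber Soundcheck starts after Sectional Mixing ends — done with Sectional Mixing.
Tech Run-through starts after Chamber Soundcheck ends — done with Chamber Soundcheck.
Soloist Block starts after Tech Run-through ends — done with Tech Run-through.
Strings Session starts after Soloist Block ends — done with Soloist Block.
Rhythm Mixing starts after Strings Session ends — done with Strings Session.
Strings Soundcheck starts after Rhythm Mixing ends.
Every pair is clear; the schedule has no overlaps.

No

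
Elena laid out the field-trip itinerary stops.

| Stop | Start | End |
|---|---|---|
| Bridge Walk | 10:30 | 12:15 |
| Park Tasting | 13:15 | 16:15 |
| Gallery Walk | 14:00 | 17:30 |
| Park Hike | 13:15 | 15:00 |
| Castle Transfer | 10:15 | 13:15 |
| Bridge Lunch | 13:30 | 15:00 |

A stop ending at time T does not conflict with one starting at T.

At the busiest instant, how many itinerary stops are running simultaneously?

Sweep the timeline, counting +1 at each start and −1 at each end (ends before starts at a tie):
10:15 start Castle Transfer → 1
10:30 start Bridge Walk → 2
12:15 end Bridge Walk → 1
13:15 end Castle Transfer → 0
13:15 start Park Hike → 1
13:15 start Park Tasting → 2
13:30 start Bridge Lunch → 3
14:00 start Gallery Walk → 4
15:00 end Bridge Lunch → 3
15:00 end Park Hike → 2
16:15 end Park Tasting → 1
17:30 end Gallery Walk → 0
Peak is 4, at 14:00 (Bridge Lunch, Gallery Walk, Park Hike, Park Tasting).

4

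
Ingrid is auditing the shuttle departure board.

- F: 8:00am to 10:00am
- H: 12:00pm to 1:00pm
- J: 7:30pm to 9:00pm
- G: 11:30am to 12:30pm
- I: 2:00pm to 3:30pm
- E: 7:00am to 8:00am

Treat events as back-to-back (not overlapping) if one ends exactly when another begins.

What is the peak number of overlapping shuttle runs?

Walk through starts and ends in time order (an end at T is processed before a start at T):
7:00am start E → 1
8:00am end E → 0
8:00am start F → 1
10:00am end F → 0
11:30am start G → 1
12:00pm start H → 2
12:30pm end G → 1
1:00pm end H → 0
2:00pm start I → 1
3:30pm end I → 0
7:30pm start J → 1
9:00pm end J → 0
Peak is 2, at 12:00pm (G, H).

2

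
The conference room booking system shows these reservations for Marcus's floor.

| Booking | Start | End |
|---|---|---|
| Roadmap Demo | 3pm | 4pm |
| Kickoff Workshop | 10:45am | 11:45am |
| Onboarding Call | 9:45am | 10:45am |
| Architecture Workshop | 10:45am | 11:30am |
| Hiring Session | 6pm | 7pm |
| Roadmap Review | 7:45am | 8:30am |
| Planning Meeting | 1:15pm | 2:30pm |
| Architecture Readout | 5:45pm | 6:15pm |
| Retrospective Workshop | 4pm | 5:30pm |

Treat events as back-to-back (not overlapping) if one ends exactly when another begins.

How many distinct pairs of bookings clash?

2

Check each pair: they overlap iff neither finishes before the other starts.
Sorted by start: Roadmap Review, Onboarding Call, Kickoff Workshop, Architecture Workshop, Planning Meeting, Roadmap Demo, Retrospective Workshop, Architecture Readout, Hiring Session.
Onboarding Call starts after Roadmap Review ends — done with Roadmap Review.
Kickoff Workshop starts exactly when Onboarding Call ends (back-to-back, no overlap) — done with Onboarding Call.
Architecture Workshop starts before Kickoff Workshop ends → Kickoff Workshop and Architecture Workshop overlap.
Planning Meeting starts after Kickoff Workshop ends — done with Kickoff Workshop.
Planning Meeting starts after Architecture Workshop ends — done with Architecture Workshop.
Roadmap Demo starts after Planning Meeting ends — done with Planning Meeting.
Retrospective Workshop starts exactly when Roadmap Demo ends (back-to-back, no overlap) — done with Roadmap Demo.
Architecture Readout starts after Retrospective Workshop ends — done with Retrospective Workshop.
Hiring Session starts before Architecture Readout ends → Architecture Readout and Hiring Session overlap.
Overlapping pairs: Architecture Readout & Hiring Session, Architecture Workshop & Kickoff Workshop — 2 in total.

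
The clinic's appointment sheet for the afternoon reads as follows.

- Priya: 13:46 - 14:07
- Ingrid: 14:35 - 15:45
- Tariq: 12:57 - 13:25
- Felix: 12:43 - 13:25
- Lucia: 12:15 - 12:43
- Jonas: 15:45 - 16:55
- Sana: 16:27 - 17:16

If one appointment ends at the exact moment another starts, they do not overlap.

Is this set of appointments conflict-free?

No

Sorted by start: Lucia, Felix, Tariq, Priya, Ingrid, Jonas, Sana.
Felix starts exactly when Lucia ends (back-to-back, no overlap) — done with Lucia.
Tariq starts before Felix ends → Felix and Tariq overlap.
That's a conflict, so the schedule is not conflict-free.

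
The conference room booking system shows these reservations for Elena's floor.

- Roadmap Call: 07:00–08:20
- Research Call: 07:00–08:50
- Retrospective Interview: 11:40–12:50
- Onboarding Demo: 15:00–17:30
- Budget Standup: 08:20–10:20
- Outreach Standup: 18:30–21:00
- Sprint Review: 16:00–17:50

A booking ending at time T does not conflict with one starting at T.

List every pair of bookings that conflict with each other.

Sorted by start: Roadmap Call, Research Call, Budget Standup, Retrospective Interview, Onboarding Demo, Sprint Review, Outreach Standup.
Research Call starts before Roadmap Call ends → Roadmap Call and Research Call overlap.
Budget Standup starts exactly when Roadmap Call ends (back-to-back, no overlap), so Roadmap Call has no further overlaps.
Budget Standup starts before Research Call ends → Research Call and Budget Standup overlap.
Retrospective Interview starts after Research Call ends, so Research Call has no further overlaps.
Retrospective Interview starts after Budget Standup ends, so Budget Standup has no further overlaps.
Onboarding Demo starts after Retrospective Interview ends, so Retrospective Interview has no further overlaps.
Sprint Review starts before Onboarding Demo ends → Onboarding Demo and Sprint Review overlap.
Outreach Standup starts after Onboarding Demo ends.
Outreach Standup starts after Sprint Review ends.

Budget Standup & Research Call, Onboarding Demo & Sprint Review, Research Call & Roadmap Call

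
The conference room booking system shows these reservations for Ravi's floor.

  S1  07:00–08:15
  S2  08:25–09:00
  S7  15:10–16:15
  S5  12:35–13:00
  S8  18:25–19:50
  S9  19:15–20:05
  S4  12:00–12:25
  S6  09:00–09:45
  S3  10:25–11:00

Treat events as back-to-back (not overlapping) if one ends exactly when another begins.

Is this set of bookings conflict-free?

No

Two intervals overlap when each starts before the other ends.
Sorted by start: S1, S2, S6, S3, S4, S5, S7, S8, S9.
S2 starts after S1 ends; S1 is clear from here.
S6 starts exactly when S2 ends (back-to-back, no overlap); S2 is clear from here.
S3 starts after S6 ends; S6 is clear from here.
S4 starts after S3 ends; S3 is clear from here.
S5 starts after S4 ends; S4 is clear from here.
S7 starts after S5 ends; S5 is clear from here.
S8 starts after S7 ends; S7 is clear from here.
S9 starts before S8 ends → S8 and S9 overlap.
That's a conflict, so the schedule is not conflict-free.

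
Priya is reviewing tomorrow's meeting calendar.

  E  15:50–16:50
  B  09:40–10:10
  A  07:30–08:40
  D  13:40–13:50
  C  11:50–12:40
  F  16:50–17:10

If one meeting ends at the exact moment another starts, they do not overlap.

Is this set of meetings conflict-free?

Check each pair: they overlap iff neither finishes before the other starts.
Sorted by start: A, B, C, D, E, F.
B starts after A ends — done with A.
C starts after B ends — done with B.
D starts after C ends — done with C.
E starts after D ends — done with D.
F starts exactly when E ends (back-to-back, no overlap).
Every pair is clear; the schedule has no overlaps.

Yes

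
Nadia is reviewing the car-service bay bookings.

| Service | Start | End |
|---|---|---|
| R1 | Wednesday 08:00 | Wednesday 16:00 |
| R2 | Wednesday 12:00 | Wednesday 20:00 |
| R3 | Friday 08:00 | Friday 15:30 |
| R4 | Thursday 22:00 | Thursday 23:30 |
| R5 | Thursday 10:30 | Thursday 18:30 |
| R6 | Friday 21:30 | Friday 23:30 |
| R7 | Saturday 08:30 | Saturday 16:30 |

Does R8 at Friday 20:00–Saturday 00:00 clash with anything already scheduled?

R1: ends Wednesday 16:00 at or before R8 starts Friday 20:00 → clear.
R2: ends Wednesday 20:00 at or before R8 starts Friday 20:00 → clear.
R5: ends Thursday 18:30 at or before R8 starts Friday 20:00 → clear.
R4: ends Thursday 23:30 at or before R8 starts Friday 20:00 → clear.
R3: ends Friday 15:30 at or before R8 starts Friday 20:00 → clear.
R6: starts Friday 21:30 before R8 ends Saturday 00:00, and ends Friday 23:30 after R8 starts Friday 20:00 → overlap.
R7: starts Saturday 08:30 at or after R8 ends Saturday 00:00 → clear.
R8 overlaps R6.

Yes — it overlaps R6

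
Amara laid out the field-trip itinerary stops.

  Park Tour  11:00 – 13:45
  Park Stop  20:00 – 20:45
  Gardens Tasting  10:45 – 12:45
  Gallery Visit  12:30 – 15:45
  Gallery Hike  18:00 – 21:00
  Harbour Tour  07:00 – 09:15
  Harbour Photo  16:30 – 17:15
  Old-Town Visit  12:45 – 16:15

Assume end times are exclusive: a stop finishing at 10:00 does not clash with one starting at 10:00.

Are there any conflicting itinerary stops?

Two intervals overlap when each starts before the other ends.
Sorted by start: Harbour Tour, Gardens Tasting, Park Tour, Gallery Visit, Old-Town Visit, Harbour Photo, Gallery Hike, Park Stop.
Gardens Tasting starts after Harbour Tour ends, so Harbour Tour has no further overlaps.
Park Tour starts before Gardens Tasting ends → Gardens Tasting and Park Tour overlap.
That's a conflict, so the schedule is not conflict-free.

Yes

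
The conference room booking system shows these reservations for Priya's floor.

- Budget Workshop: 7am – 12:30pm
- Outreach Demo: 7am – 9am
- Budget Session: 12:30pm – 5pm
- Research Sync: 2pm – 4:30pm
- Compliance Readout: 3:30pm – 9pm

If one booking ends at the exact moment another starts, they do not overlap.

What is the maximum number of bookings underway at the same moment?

Walk through starts and ends in time order (an end at T is processed before a start at T):
7am start Budget Workshop → 1
7am start Outreach Demo → 2
9am end Outreach Demo → 1
12:30pm end Budget Workshop → 0
12:30pm start Budget Session → 1
2pm start Research Sync → 2
3:30pm start Compliance Readout → 3
4:30pm end Research Sync → 2
5pm end Budget Session → 1
9pm end Compliance Readout → 0
Peak is 3, at 3:30pm (Budget Session, Compliance Readout, Research Sync).

3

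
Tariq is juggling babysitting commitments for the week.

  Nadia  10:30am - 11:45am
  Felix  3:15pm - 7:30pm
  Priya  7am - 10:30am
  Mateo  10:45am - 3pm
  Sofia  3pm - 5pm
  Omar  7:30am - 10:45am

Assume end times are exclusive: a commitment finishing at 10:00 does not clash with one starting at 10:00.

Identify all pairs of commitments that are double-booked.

Felix & Sofia, Mateo & Nadia, Nadia & Omar, Omar & Priya

Two intervals overlap when each starts before the other ends.
Sorted by start: Priya, Omar, Nadia, Mateo, Sofia, Felix.
Omar starts before Priya ends → Priya and Omar overlap.
Nadia starts exactly when Priya ends (back-to-back, no overlap); Priya is clear from here.
Nadia starts before Omar ends → Omar and Nadia overlap.
Mateo starts exactly when Omar ends (back-to-back, no overlap); Omar is clear from here.
Mateo starts before Nadia ends → Nadia and Mateo overlap.
Sofia starts after Nadia ends; Nadia is clear from here.
Sofia starts exactly when Mateo ends (back-to-back, no overlap); Mateo is clear from here.
Felix starts before Sofia ends → Sofia and Felix overlap.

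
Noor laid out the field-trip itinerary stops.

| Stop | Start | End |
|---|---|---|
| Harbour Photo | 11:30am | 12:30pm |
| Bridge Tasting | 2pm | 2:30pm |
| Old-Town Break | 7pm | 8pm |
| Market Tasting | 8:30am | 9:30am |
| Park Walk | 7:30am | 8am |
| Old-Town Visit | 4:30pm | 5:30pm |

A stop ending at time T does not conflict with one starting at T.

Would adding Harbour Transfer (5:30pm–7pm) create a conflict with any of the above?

No — it doesn't clash with anything

Park Walk: ends 8am at or before Harbour Transfer starts 5:30pm → clear.
Market Tasting: ends 9:30am at or before Harbour Transfer starts 5:30pm → clear.
Harbour Photo: ends 12:30pm at or before Harbour Transfer starts 5:30pm → clear.
Bridge Tasting: ends 2:30pm at or before Harbour Transfer starts 5:30pm → clear.
Old-Town Visit: ends 5:30pm at or before Harbour Transfer starts 5:30pm → clear.
Old-Town Break: starts 7pm at or after Harbour Transfer ends 7pm → clear.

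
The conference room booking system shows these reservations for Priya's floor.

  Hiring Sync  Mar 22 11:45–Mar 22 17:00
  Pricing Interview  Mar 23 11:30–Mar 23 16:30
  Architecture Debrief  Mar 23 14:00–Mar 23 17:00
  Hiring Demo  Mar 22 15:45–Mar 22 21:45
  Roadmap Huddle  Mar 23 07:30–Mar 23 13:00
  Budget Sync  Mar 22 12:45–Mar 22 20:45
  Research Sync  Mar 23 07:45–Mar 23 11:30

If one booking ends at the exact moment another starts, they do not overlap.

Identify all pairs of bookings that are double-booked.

Sorted by start: Hiring Sync, Budget Sync, Hiring Demo, Roadmap Huddle, Research Sync, Pricing Interview, Architecture Debrief.
Budget Sync starts before Hiring Sync ends → Hiring Sync and Budget Sync overlap.
Hiring Demo starts before Hiring Sync ends → Hiring Sync and Hiring Demo overlap.
Roadmap Huddle starts after Hiring Sync ends — done with Hiring Sync.
Hiring Demo starts before Budget Sync ends → Budget Sync and Hiring Demo overlap.
Roadmap Huddle starts after Budget Sync ends — done with Budget Sync.
Roadmap Huddle starts after Hiring Demo ends — done with Hiring Demo.
Research Sync starts before Roadmap Huddle ends → Roadmap Huddle and Research Sync overlap.
Pricing Interview starts before Roadmap Huddle ends → Roadmap Huddle and Pricing Interview overlap.
Architecture Debrief starts after Roadmap Huddle ends.
Pricing Interview starts exactly when Research Sync ends (back-to-back, no overlap) — done with Research Sync.
Architecture Debrief starts before Pricing Interview ends → Pricing Interview and Architecture Debrief overlap.

Architecture Debrief & Pricing Interview, Budget Sync & Hiring Demo, Budget Sync & Hiring Sync, Hiring Demo & Hiring Sync, Pricing Interview & Roadmap Huddle, Research Sync & Roadmap Huddle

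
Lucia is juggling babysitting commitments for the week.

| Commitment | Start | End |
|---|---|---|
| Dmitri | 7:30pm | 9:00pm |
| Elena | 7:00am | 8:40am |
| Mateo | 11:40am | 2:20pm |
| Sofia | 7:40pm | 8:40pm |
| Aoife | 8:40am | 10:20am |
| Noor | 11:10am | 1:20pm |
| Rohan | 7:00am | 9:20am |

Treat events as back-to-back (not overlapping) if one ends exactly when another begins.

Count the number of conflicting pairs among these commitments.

4

Sorted by start: Rohan, Elena, Aoife, Noor, Mateo, Dmitri, Sofia.
Elena starts before Rohan ends → Rohan and Elena overlap.
Aoife starts before Rohan ends → Rohan and Aoife overlap.
Noor starts after Rohan ends, so Rohan has no further overlaps.
Aoife starts exactly when Elena ends (back-to-back, no overlap), so Elena has no further overlaps.
Noor starts after Aoife ends, so Aoife has no further overlaps.
Mateo starts before Noor ends → Noor and Mateo overlap.
Dmitri starts after Noor ends, so Noor has no further overlaps.
Dmitri starts after Mateo ends, so Mateo has no further overlaps.
Sofia starts before Dmitri ends → Dmitri and Sofia overlap.
Overlapping pairs: Aoife & Rohan, Dmitri & Sofia, Elena & Rohan, Mateo & Noor — 4 in total.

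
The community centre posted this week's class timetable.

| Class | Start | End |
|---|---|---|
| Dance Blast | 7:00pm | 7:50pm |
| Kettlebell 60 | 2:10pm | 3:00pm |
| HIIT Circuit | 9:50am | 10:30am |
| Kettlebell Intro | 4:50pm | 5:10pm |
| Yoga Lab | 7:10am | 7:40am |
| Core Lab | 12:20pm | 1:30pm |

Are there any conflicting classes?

Sorted by start: Yoga Lab, HIIT Circuit, Core Lab, Kettlebell 60, Kettlebell Intro, Dance Blast.
HIIT Circuit starts after Yoga Lab ends, so nothing later overlaps Yoga Lab either.
Core Lab starts after HIIT Circuit ends, so nothing later overlaps HIIT Circuit either.
Kettlebell 60 starts after Core Lab ends, so nothing later overlaps Core Lab either.
Kettlebell Intro starts after Kettlebell 60 ends, so nothing later overlaps Kettlebell 60 either.
Dance Blast starts after Kettlebell Intro ends.
Every pair is clear; the schedule has no overlaps.

No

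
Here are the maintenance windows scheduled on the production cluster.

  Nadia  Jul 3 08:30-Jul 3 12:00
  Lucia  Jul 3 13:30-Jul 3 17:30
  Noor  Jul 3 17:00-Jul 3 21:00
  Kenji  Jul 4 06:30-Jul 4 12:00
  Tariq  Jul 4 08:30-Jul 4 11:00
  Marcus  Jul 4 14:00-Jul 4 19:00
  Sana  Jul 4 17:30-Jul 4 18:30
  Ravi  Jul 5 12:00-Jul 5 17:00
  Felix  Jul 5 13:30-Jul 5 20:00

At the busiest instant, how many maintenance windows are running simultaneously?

2

Walk through starts and ends in time order (an end at T is processed before a start at T):
Jul 3 08:30 start Nadia → 1
Jul 3 12:00 end Nadia → 0
Jul 3 13:30 start Lucia → 1
Jul 3 17:00 start Noor → 2
Jul 3 17:30 end Lucia → 1
Jul 3 21:00 end Noor → 0
Jul 4 06:30 start Kenji → 1
Jul 4 08:30 start Tariq → 2
Jul 4 11:00 end Tariq → 1
Jul 4 12:00 end Kenji → 0
Jul 4 14:00 start Marcus → 1
Jul 4 17:30 start Sana → 2
Jul 4 18:30 end Sana → 1
Jul 4 19:00 end Marcus → 0
Jul 5 12:00 start Ravi → 1
Jul 5 13:30 start Felix → 2
Jul 5 17:00 end Ravi → 1
Jul 5 20:00 end Felix → 0
Peak is 2, at Jul 3 17:00 (Lucia, Noor).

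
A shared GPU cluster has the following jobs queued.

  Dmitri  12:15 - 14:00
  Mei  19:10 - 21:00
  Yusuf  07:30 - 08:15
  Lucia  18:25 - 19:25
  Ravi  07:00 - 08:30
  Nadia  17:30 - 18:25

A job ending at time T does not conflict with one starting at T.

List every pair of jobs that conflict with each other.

Lucia & Mei, Ravi & Yusuf

Sorted by start: Ravi, Yusuf, Dmitri, Nadia, Lucia, Mei.
Yusuf starts before Ravi ends → Ravi and Yusuf overlap.
Dmitri starts after Ravi ends; Ravi is clear from here.
Dmitri starts after Yusuf ends; Yusuf is clear from here.
Nadia starts after Dmitri ends; Dmitri is clear from here.
Lucia starts exactly when Nadia ends (back-to-back, no overlap); Nadia is clear from here.
Mei starts before Lucia ends → Lucia and Mei overlap.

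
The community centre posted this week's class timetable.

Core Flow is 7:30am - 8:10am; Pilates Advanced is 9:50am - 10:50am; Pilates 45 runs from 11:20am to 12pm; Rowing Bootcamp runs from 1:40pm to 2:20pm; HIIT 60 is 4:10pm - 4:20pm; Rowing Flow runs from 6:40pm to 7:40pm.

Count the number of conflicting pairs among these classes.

Sorted by start: Core Flow, Pilates Advanced, Pilates 45, Rowing Bootcamp, HIIT 60, Rowing Flow.
Pilates Advanced starts after Core Flow ends, so Core Flow has no further overlaps.
Pilates 45 starts after Pilates Advanced ends, so Pilates Advanced has no further overlaps.
Rowing Bootcamp starts after Pilates 45 ends, so Pilates 45 has no further overlaps.
HIIT 60 starts after Rowing Bootcamp ends, so Rowing Bootcamp has no further overlaps.
Rowing Flow starts after HIIT 60 ends.
No pair overlaps.

0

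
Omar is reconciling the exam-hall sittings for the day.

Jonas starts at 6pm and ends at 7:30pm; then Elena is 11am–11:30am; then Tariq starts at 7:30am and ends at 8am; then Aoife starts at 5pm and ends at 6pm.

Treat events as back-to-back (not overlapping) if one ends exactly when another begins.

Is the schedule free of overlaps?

Yes

Two intervals overlap when each starts before the other ends.
Sorted by start: Tariq, Elena, Aoife, Jonas.
Elena starts after Tariq ends — done with Tariq.
Aoife starts after Elena ends — done with Elena.
Jonas starts exactly when Aoife ends (back-to-back, no overlap).
Every pair is clear; the schedule has no overlaps.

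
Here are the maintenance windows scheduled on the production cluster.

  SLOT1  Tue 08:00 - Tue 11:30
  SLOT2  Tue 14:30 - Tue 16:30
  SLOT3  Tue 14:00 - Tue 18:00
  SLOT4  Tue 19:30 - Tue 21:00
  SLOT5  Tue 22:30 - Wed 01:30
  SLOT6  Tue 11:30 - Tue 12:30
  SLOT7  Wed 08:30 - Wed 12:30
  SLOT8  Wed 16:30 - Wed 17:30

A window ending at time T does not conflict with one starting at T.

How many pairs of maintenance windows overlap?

Sorted by start: SLOT1, SLOT6, SLOT3, SLOT2, SLOT4, SLOT5, SLOT7, SLOT8.
SLOT6 starts exactly when SLOT1 ends (back-to-back, no overlap) — done with SLOT1.
SLOT3 starts after SLOT6 ends — done with SLOT6.
SLOT2 starts before SLOT3 ends → SLOT3 and SLOT2 overlap.
SLOT4 starts after SLOT3 ends — done with SLOT3.
SLOT4 starts after SLOT2 ends — done with SLOT2.
SLOT5 starts after SLOT4 ends — done with SLOT4.
SLOT7 starts after SLOT5 ends — done with SLOT5.
SLOT8 starts after SLOT7 ends.
Overlapping pairs: SLOT2 & SLOT3 — 1 in total.

1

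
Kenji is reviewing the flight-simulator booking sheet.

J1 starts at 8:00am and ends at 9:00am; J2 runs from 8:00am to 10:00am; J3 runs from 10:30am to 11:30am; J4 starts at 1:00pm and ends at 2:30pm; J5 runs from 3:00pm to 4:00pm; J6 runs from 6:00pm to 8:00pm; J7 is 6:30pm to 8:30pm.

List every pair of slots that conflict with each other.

Check each pair: they overlap iff neither finishes before the other starts.
Sorted by start: J1, J2, J3, J4, J5, J6, J7.
J2 starts before J1 ends → J1 and J2 overlap.
J3 starts after J1 ends; J1 is clear from here.
J3 starts after J2 ends; J2 is clear from here.
J4 starts after J3 ends; J3 is clear from here.
J5 starts after J4 ends; J4 is clear from here.
J6 starts after J5 ends; J5 is clear from here.
J7 starts before J6 ends → J6 and J7 overlap.

J1 & J2, J6 & J7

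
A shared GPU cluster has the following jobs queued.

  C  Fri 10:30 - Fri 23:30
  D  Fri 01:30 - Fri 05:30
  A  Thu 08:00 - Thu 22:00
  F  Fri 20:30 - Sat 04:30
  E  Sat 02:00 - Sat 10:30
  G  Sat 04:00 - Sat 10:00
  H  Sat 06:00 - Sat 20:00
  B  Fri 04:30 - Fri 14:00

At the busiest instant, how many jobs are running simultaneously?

3

Walk through starts and ends in time order (an end at T is processed before a start at T):
Thu 08:00 start A → 1
Thu 22:00 end A → 0
Fri 01:30 start D → 1
Fri 04:30 start B → 2
Fri 05:30 end D → 1
Fri 10:30 start C → 2
Fri 14:00 end B → 1
Fri 20:30 start F → 2
Fri 23:30 end C → 1
Sat 02:00 start E → 2
Sat 04:00 start G → 3
Sat 04:30 end F → 2
Sat 06:00 start H → 3
Sat 10:00 end G → 2
Sat 10:30 end E → 1
Sat 20:00 end H → 0
Peak is 3, at Sat 04:00 (E, F, G).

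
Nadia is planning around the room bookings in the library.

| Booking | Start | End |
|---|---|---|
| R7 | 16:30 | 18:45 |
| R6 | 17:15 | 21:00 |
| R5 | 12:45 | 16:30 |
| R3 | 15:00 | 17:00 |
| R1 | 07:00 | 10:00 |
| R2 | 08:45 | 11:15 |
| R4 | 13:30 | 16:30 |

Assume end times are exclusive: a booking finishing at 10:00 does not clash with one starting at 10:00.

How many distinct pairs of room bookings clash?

6

Sorted by start: R1, R2, R5, R4, R3, R7, R6.
R2 starts before R1 ends → R1 and R2 overlap.
R5 starts after R1 ends, so R1 has no further overlaps.
R5 starts after R2 ends, so R2 has no further overlaps.
R4 starts before R5 ends → R5 and R4 overlap.
R3 starts before R5 ends → R5 and R3 overlap.
R7 starts exactly when R5 ends (back-to-back, no overlap), so R5 has no further overlaps.
R3 starts before R4 ends → R4 and R3 overlap.
R7 starts exactly when R4 ends (back-to-back, no overlap), so R4 has no further overlaps.
R7 starts before R3 ends → R3 and R7 overlap.
R6 starts after R3 ends.
R6 starts before R7 ends → R7 and R6 overlap.
Overlapping pairs: R1 & R2, R3 & R4, R3 & R5, R3 & R7, R4 & R5, R6 & R7 — 6 in total.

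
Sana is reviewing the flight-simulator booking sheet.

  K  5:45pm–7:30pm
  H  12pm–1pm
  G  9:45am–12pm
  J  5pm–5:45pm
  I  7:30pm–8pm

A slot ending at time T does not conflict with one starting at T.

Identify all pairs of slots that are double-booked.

no conflicts

Sorted by start: G, H, J, K, I.
H starts exactly when G ends (back-to-back, no overlap), so nothing later overlaps G either.
J starts after H ends, so nothing later overlaps H either.
K starts exactly when J ends (back-to-back, no overlap), so nothing later overlaps J either.
I starts exactly when K ends (back-to-back, no overlap).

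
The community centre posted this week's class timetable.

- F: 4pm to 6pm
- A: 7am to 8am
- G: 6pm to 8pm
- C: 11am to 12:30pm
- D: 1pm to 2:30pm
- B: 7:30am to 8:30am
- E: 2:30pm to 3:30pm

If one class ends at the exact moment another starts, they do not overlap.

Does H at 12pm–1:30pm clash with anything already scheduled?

Yes — it overlaps C, D

A: ends 8am at or before H starts 12pm → clear.
B: ends 8:30am at or before H starts 12pm → clear.
C: starts 11am before H ends 1:30pm, and ends 12:30pm after H starts 12pm → overlap.
D: starts 1pm before H ends 1:30pm, and ends 2:30pm after H starts 12pm → overlap.
E: starts 2:30pm at or after H ends 1:30pm → clear.
F: starts 4pm at or after H ends 1:30pm → clear.
G: starts 6pm at or after H ends 1:30pm → clear.
H overlaps C, D.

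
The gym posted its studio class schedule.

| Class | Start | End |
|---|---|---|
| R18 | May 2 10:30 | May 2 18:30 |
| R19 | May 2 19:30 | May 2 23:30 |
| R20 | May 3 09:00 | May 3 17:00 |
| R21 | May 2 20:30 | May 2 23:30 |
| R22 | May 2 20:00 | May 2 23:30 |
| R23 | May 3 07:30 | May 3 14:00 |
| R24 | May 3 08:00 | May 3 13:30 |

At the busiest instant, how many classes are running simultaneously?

3

Walk through starts and ends in time order (an end at T is processed before a start at T):
May 2 10:30 start R18 → 1
May 2 18:30 end R18 → 0
May 2 19:30 start R19 → 1
May 2 20:00 start R22 → 2
May 2 20:30 start R21 → 3
May 2 23:30 end R19 → 2
May 2 23:30 end R21 → 1
May 2 23:30 end R22 → 0
May 3 07:30 start R23 → 1
May 3 08:00 start R24 → 2
May 3 09:00 start R20 → 3
May 3 13:30 end R24 → 2
May 3 14:00 end R23 → 1
May 3 17:00 end R20 → 0
Peak is 3, at May 2 20:30 (R19, R21, R22).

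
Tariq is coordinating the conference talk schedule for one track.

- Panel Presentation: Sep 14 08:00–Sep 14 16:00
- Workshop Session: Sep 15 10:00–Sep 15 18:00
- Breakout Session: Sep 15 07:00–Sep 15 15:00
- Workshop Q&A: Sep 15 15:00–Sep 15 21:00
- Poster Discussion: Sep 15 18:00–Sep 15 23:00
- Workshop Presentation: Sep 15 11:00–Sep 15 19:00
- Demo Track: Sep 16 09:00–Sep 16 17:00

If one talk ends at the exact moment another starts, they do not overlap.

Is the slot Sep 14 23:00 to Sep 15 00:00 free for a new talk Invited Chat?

Panel Presentation: ends Sep 14 16:00 at or before Invited Chat starts Sep 14 23:00 → clear.
Breakout Session: starts Sep 15 07:00 at or after Invited Chat ends Sep 15 00:00 → clear.
Workshop Session: starts Sep 15 10:00 at or after Invited Chat ends Sep 15 00:00 → clear.
Workshop Presentation: starts Sep 15 11:00 at or after Invited Chat ends Sep 15 00:00 → clear.
Workshop Q&A: starts Sep 15 15:00 at or after Invited Chat ends Sep 15 00:00 → clear.
Poster Discussion: starts Sep 15 18:00 at or after Invited Chat ends Sep 15 00:00 → clear.
Demo Track: starts Sep 16 09:00 at or after Invited Chat ends Sep 15 00:00 → clear.

Yes — the slot is free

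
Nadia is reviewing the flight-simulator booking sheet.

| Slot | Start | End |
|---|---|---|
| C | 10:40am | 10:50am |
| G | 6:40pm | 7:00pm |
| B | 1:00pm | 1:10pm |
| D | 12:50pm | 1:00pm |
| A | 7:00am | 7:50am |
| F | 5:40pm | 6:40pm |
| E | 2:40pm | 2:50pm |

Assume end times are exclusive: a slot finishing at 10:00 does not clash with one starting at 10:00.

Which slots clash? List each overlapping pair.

none

Two intervals overlap when each starts before the other ends.
Sorted by start: A, C, D, B, E, F, G.
C starts after A ends; A is clear from here.
D starts after C ends; C is clear from here.
B starts exactly when D ends (back-to-back, no overlap); D is clear from here.
E starts after B ends; B is clear from here.
F starts after E ends; E is clear from here.
G starts exactly when F ends (back-to-back, no overlap).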